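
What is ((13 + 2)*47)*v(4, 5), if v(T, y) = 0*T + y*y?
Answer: 17625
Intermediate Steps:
v(T, y) = y² (v(T, y) = 0 + y² = y²)
((13 + 2)*47)*v(4, 5) = ((13 + 2)*47)*5² = (15*47)*25 = 705*25 = 17625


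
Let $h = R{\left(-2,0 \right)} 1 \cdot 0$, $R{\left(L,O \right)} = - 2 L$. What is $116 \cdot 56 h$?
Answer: $0$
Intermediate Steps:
$h = 0$ ($h = \left(-2\right) \left(-2\right) 1 \cdot 0 = 4 \cdot 1 \cdot 0 = 4 \cdot 0 = 0$)
$116 \cdot 56 h = 116 \cdot 56 \cdot 0 = 6496 \cdot 0 = 0$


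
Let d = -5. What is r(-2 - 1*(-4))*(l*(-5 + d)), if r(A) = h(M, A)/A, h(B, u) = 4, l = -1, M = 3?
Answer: 20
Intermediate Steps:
r(A) = 4/A
r(-2 - 1*(-4))*(l*(-5 + d)) = (4/(-2 - 1*(-4)))*(-(-5 - 5)) = (4/(-2 + 4))*(-1*(-10)) = (4/2)*10 = (4*(½))*10 = 2*10 = 20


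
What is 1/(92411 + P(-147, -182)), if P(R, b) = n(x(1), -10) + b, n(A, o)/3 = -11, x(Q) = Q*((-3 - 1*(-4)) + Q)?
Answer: 1/92196 ≈ 1.0846e-5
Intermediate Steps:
x(Q) = Q*(1 + Q) (x(Q) = Q*((-3 + 4) + Q) = Q*(1 + Q))
n(A, o) = -33 (n(A, o) = 3*(-11) = -33)
P(R, b) = -33 + b
1/(92411 + P(-147, -182)) = 1/(92411 + (-33 - 182)) = 1/(92411 - 215) = 1/92196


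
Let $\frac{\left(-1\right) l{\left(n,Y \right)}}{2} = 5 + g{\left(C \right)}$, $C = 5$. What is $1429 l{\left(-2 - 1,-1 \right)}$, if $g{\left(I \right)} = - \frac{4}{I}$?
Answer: $- \frac{60018}{5} \approx -12004.0$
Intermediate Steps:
$l{\left(n,Y \right)} = - \frac{42}{5}$ ($l{\left(n,Y \right)} = - 2 \left(5 - \frac{4}{5}\right) = \left(-2\right) \frac{21}{5} = - \frac{42}{5}$)
$1429 l{\left(-2 - 1,-1 \right)} = 1429 \left(- \frac{42}{5}\right) = - \frac{60018}{5}$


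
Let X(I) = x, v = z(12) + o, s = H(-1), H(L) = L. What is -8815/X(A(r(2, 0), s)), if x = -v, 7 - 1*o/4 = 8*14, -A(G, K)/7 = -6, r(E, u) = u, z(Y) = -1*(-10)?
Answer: -43/2 ≈ -21.500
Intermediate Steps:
z(Y) = 10
s = -1
A(G, K) = 42 (A(G, K) = -7*(-6) = 42)
o = -420 (o = 28 - 32*14 = 28 - 4*112 = 28 - 448 = -420)
v = -410 (v = 10 - 420 = -410)
x = 410 (x = -1*(-410) = 410)
X(I) = 410
-8815/X(A(r(2, 0), s)) = -8815/410 = -8815*1/410 = -43/2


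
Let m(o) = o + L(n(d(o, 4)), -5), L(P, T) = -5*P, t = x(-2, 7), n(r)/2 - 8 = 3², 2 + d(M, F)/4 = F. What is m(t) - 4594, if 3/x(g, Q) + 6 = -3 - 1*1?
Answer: -47643/10 ≈ -4764.3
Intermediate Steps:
d(M, F) = -8 + 4*F
n(r) = 34 (n(r) = 16 + 2*3² = 16 + 2*9 = 16 + 18 = 34)
x(g, Q) = -3/10 (x(g, Q) = 3/(-6 + (-3 - 1*1)) = 3/(-6 + (-3 - 1)) = 3/(-6 - 4) = 3/(-10) = 3*(-⅒) = -3/10)
t = -3/10 ≈ -0.30000
m(o) = -170 + o (m(o) = o - 5*34 = o - 170 = -170 + o)
m(t) - 4594 = (-170 - 3/10) - 4594 = -1703/10 - 4594 = -47643/10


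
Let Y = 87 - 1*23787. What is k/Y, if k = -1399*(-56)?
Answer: -19586/5925 ≈ -3.3057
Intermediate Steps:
Y = -23700 (Y = 87 - 23787 = -23700)
k = 78344
k/Y = 78344/(-23700) = 78344*(-1/23700) = -19586/5925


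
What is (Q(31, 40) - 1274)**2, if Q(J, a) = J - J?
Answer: 1623076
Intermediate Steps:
Q(J, a) = 0
(Q(31, 40) - 1274)**2 = (0 - 1274)**2 = (-1274)**2 = 1623076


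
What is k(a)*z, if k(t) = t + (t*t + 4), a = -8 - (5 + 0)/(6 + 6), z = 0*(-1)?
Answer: 0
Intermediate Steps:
z = 0
a = -101/12 (a = -8 - 5/12 = -101/12 ≈ -8.4167)
k(t) = 4 + t + t**2 (k(t) = t + (t**2 + 4) = t + (4 + t**2) = 4 + t + t**2)
k(a)*z = (4 - 101/12 + (-101/12)**2)*0 = (4 - 101/12 + 10201/144)*0 = (9565/144)*0 = 0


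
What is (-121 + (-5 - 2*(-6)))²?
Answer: 12996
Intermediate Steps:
(-121 + (-5 - 2*(-6)))² = (-121 + (-5 + 12))² = (-121 + 7)² = (-114)² = 12996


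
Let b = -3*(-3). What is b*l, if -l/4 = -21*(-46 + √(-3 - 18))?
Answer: -34776 + 756*I*√21 ≈ -34776.0 + 3464.4*I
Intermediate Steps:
l = -3864 + 84*I*√21 (l = -(-84)*(-46 + √(-3 - 18)) = -(-84)*(-46 + √(-21)) = -(-84)*(-46 + I*√21) = -4*(966 - 21*I*√21) = -3864 + 84*I*√21 ≈ -3864.0 + 384.94*I)
b = 9
b*l = 9*(-3864 + 84*I*√21) = -34776 + 756*I*√21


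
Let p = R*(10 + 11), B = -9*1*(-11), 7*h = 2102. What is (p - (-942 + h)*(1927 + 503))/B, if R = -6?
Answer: 1212742/77 ≈ 15750.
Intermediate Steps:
h = 2102/7 (h = (1/7)*2102 = 2102/7 ≈ 300.29)
B = 99 (B = -9*(-11) = 99)
p = -126 (p = -6*(10 + 11) = -6*21 = -126)
(p - (-942 + h)*(1927 + 503))/B = (-126 - (-942 + 2102/7)*(1927 + 503))/99 = (-126 - (-4492)*2430/7)*(1/99) = (-126 - 1*(-10915560/7))*(1/99) = (-126 + 10915560/7)*(1/99) = (10914678/7)*(1/99) = 1212742/77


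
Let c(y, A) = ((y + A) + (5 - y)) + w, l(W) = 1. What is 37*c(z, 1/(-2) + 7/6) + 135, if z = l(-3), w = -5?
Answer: 479/3 ≈ 159.67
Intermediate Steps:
z = 1
c(y, A) = A (c(y, A) = ((y + A) + (5 - y)) - 5 = ((A + y) + (5 - y)) - 5 = (5 + A) - 5 = A)
37*c(z, 1/(-2) + 7/6) + 135 = 37*(1/(-2) + 7/6) + 135 = 37*(1*(-½) + 7*(⅙)) + 135 = 37*(-½ + 7/6) + 135 = 37*(⅔) + 135 = 74/3 + 135 = 479/3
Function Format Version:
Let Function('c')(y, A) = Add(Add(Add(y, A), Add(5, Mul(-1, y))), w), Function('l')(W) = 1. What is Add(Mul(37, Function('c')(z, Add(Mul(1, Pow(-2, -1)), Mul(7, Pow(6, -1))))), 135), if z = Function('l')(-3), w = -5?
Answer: Rational(479, 3) ≈ 159.67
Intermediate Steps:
z = 1
Function('c')(y, A) = A (Function('c')(y, A) = Add(Add(Add(y, A), Add(5, Mul(-1, y))), -5) = Add(Add(Add(A, y), Add(5, Mul(-1, y))), -5) = Add(Add(5, A), -5) = A)
Add(Mul(37, Function('c')(z, Add(Mul(1, Pow(-2, -1)), Mul(7, Pow(6, -1))))), 135) = Add(Mul(37, Add(Mul(1, Pow(-2, -1)), Mul(7, Pow(6, -1)))), 135) = Add(Mul(37, Add(Mul(1, Rational(-1, 2)), Mul(7, Rational(1, 6)))), 135) = Add(Mul(37, Add(Rational(-1, 2), Rational(7, 6))), 135) = Add(Mul(37, Rational(2, 3)), 135) = Add(Rational(74, 3), 135) = Rational(479, 3)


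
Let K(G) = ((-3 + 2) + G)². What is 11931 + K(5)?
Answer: 11947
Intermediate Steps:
K(G) = (-1 + G)²
11931 + K(5) = 11931 + (-1 + 5)² = 11931 + 4² = 11931 + 16 = 11947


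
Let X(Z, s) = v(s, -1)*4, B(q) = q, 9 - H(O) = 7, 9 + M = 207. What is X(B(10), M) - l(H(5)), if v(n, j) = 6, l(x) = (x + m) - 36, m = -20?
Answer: 78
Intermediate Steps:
M = 198 (M = -9 + 207 = 198)
H(O) = 2 (H(O) = 9 - 1*7 = 9 - 7 = 2)
l(x) = -56 + x (l(x) = (x - 20) - 36 = (-20 + x) - 36 = -56 + x)
X(Z, s) = 24 (X(Z, s) = 6*4 = 24)
X(B(10), M) - l(H(5)) = 24 - (-56 + 2) = 24 - 1*(-54) = 24 + 54 = 78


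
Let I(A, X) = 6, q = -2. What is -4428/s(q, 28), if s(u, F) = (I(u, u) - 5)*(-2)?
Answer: 2214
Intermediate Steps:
s(u, F) = -2 (s(u, F) = (6 - 5)*(-2) = 1*(-2) = -2)
-4428/s(q, 28) = -4428/(-2) = -4428*(-½) = 2214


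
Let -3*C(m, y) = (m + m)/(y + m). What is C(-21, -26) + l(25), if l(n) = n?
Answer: 1161/47 ≈ 24.702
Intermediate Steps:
C(m, y) = -2*m/(3*(m + y)) (C(m, y) = -(m + m)/(3*(y + m)) = -2*m/(3*(m + y)))
C(-21, -26) + l(25) = -2*(-21)/(3*(-21) + 3*(-26)) + 25 = -2*(-21)/(-63 - 78) + 25 = -2*(-21)/(-141) + 25 = -2*(-21)*(-1/141) + 25 = -14/47 + 25 = 1161/47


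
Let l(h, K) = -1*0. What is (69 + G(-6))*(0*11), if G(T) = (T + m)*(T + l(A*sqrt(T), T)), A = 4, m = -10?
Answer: 0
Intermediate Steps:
l(h, K) = 0
G(T) = T*(-10 + T) (G(T) = (T - 10)*(T + 0) = (-10 + T)*T = T*(-10 + T))
(69 + G(-6))*(0*11) = (69 - 6*(-10 - 6))*(0*11) = (69 - 6*(-16))*0 = (69 + 96)*0 = 165*0 = 0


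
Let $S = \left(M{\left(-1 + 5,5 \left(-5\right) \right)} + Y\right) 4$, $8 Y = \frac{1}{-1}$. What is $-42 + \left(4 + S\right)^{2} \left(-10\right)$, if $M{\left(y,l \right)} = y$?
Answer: $- \frac{7689}{2} \approx -3844.5$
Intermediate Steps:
$Y = - \frac{1}{8}$ ($Y = \frac{1}{8 \left(-1\right)} = \frac{1}{8} \left(-1\right) = - \frac{1}{8} \approx -0.125$)
$S = \frac{31}{2}$ ($S = \left(\left(-1 + 5\right) - \frac{1}{8}\right) 4 = \left(4 - \frac{1}{8}\right) 4 = \frac{31}{8} \cdot 4 = \frac{31}{2} \approx 15.5$)
$-42 + \left(4 + S\right)^{2} \left(-10\right) = -42 + \left(4 + \frac{31}{2}\right)^{2} \left(-10\right) = -42 + \left(\frac{39}{2}\right)^{2} \left(-10\right) = -42 + \frac{1521}{4} \left(-10\right) = -42 - \frac{7605}{2} = - \frac{7689}{2}$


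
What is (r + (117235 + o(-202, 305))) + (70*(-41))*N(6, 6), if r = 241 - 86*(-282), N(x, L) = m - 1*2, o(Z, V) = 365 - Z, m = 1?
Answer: 145165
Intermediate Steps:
N(x, L) = -1 (N(x, L) = 1 - 1*2 = 1 - 2 = -1)
r = 24493 (r = 241 + 24252 = 24493)
(r + (117235 + o(-202, 305))) + (70*(-41))*N(6, 6) = (24493 + (117235 + (365 - 1*(-202)))) + (70*(-41))*(-1) = (24493 + (117235 + (365 + 202))) - 2870*(-1) = (24493 + (117235 + 567)) + 2870 = (24493 + 117802) + 2870 = 142295 + 2870 = 145165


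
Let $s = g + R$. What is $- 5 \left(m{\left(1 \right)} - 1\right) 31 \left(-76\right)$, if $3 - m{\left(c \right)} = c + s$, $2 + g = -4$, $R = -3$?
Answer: $117800$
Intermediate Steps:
$g = -6$ ($g = -2 - 4 = -6$)
$s = -9$ ($s = -6 - 3 = -9$)
$m{\left(c \right)} = 12 - c$ ($m{\left(c \right)} = 3 - \left(c - 9\right) = 3 - \left(-9 + c\right) = 12 - c$)
$- 5 \left(m{\left(1 \right)} - 1\right) 31 \left(-76\right) = - 5 \left(\left(12 - 1\right) - 1\right) 31 \left(-76\right) = - 5 \left(11 - 1\right) 31 \left(-76\right) = \left(-5\right) 10 \cdot 31 \left(-76\right) = \left(-50\right) 31 \left(-76\right) = \left(-1550\right) \left(-76\right) = 117800$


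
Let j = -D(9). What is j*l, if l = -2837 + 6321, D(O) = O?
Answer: -31356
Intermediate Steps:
j = -9 (j = -1*9 = -9)
l = 3484
j*l = -9*3484 = -31356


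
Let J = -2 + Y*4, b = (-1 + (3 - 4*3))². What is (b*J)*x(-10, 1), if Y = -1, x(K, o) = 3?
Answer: -1800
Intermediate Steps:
b = 100 (b = (-1 + (3 - 12))² = (-1 - 9)² = (-10)² = 100)
J = -6 (J = -2 - 1*4 = -2 - 4 = -6)
(b*J)*x(-10, 1) = (100*(-6))*3 = -600*3 = -1800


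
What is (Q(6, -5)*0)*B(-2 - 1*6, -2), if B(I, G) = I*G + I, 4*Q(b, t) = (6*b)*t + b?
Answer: 0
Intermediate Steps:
Q(b, t) = b/4 + 3*b*t/2 (Q(b, t) = ((6*b)*t + b)/4 = (6*b*t + b)/4 = (b + 6*b*t)/4 = b/4 + 3*b*t/2)
B(I, G) = I + G*I (B(I, G) = G*I + I = I + G*I)
(Q(6, -5)*0)*B(-2 - 1*6, -2) = (((¼)*6*(1 + 6*(-5)))*0)*((-2 - 1*6)*(1 - 2)) = (((¼)*6*(1 - 30))*0)*((-2 - 6)*(-1)) = (((¼)*6*(-29))*0)*(-8*(-1)) = -87/2*0*8 = 0*8 = 0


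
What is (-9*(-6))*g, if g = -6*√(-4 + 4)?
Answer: 0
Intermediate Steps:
g = 0 (g = -6*√0 = -6*0 = 0)
(-9*(-6))*g = -9*(-6)*0 = 54*0 = 0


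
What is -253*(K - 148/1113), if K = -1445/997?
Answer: 444227773/1109661 ≈ 400.33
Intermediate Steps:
K = -1445/997 (K = -1445*1/997 = -1445/997 ≈ -1.4493)
-253*(K - 148/1113) = -253*(-1445/997 - 148/1113) = -253*(-1755841/1109661) = 444227773/1109661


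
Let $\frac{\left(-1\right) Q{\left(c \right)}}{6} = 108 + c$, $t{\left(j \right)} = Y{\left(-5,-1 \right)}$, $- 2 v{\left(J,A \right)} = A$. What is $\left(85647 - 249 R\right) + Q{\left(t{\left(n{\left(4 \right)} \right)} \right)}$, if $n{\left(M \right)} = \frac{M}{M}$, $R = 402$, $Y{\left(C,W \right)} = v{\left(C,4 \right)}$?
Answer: $-15087$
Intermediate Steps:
$v{\left(J,A \right)} = - \frac{A}{2}$
$Y{\left(C,W \right)} = -2$ ($Y{\left(C,W \right)} = \left(- \frac{1}{2}\right) 4 = -2$)
$n{\left(M \right)} = 1$
$t{\left(j \right)} = -2$
$Q{\left(c \right)} = -648 - 6 c$ ($Q{\left(c \right)} = - 6 \left(108 + c\right) = -648 - 6 c$)
$\left(85647 - 249 R\right) + Q{\left(t{\left(n{\left(4 \right)} \right)} \right)} = \left(85647 - 100098\right) - 636 = \left(85647 - 100098\right) + \left(-648 + 12\right) = -14451 - 636 = -15087$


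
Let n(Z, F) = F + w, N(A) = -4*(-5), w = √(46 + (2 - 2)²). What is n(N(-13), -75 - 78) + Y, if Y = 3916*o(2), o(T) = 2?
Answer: 7679 + √46 ≈ 7685.8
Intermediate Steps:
w = √46 (w = √(46 + 0²) = √(46 + 0) = √46 ≈ 6.7823)
N(A) = 20
n(Z, F) = F + √46
Y = 7832 (Y = 3916*2 = 7832)
n(N(-13), -75 - 78) + Y = ((-75 - 78) + √46) + 7832 = (-153 + √46) + 7832 = 7679 + √46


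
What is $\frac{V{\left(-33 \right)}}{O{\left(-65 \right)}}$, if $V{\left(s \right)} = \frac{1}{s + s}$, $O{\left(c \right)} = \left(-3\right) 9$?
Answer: $\frac{1}{1782} \approx 0.00056117$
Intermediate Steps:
$O{\left(c \right)} = -27$
$V{\left(s \right)} = \frac{1}{2 s}$
$\frac{V{\left(-33 \right)}}{O{\left(-65 \right)}} = \frac{\frac{1}{2} \frac{1}{-33}}{-27} = \frac{1}{2} \left(- \frac{1}{33}\right) \left(- \frac{1}{27}\right) = \left(- \frac{1}{66}\right) \left(- \frac{1}{27}\right) = \frac{1}{1782}$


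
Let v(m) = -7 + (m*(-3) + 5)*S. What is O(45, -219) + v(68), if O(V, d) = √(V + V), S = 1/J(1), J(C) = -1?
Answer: 192 + 3*√10 ≈ 201.49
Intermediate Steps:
S = -1 (S = 1/(-1) = -1)
O(V, d) = √2*√V (O(V, d) = √(2*V) = √2*√V)
v(m) = -12 + 3*m (v(m) = -7 + (m*(-3) + 5)*(-1) = -7 + (-3*m + 5)*(-1) = -7 + (5 - 3*m)*(-1) = -7 + (-5 + 3*m) = -12 + 3*m)
O(45, -219) + v(68) = √2*√45 + (-12 + 3*68) = √2*(3*√5) + (-12 + 204) = 3*√10 + 192 = 192 + 3*√10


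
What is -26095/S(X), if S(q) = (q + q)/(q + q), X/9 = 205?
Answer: -26095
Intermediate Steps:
X = 1845 (X = 9*205 = 1845)
S(q) = 1 (S(q) = (2*q)/((2*q)) = (2*q)*(1/(2*q)) = 1)
-26095/S(X) = -26095/1 = -26095*1 = -26095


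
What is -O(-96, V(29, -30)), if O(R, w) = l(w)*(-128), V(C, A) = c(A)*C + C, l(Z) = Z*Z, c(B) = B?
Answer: 90531968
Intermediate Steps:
l(Z) = Z²
V(C, A) = C + A*C (V(C, A) = A*C + C = C + A*C)
O(R, w) = -128*w² (O(R, w) = w²*(-128) = -128*w²)
-O(-96, V(29, -30)) = -(-128)*(29*(1 - 30))² = -(-128)*(29*(-29))² = -(-128)*(-841)² = -(-128)*707281 = -1*(-90531968) = 90531968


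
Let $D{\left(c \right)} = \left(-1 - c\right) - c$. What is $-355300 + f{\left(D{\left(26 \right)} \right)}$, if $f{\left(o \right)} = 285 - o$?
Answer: $-354962$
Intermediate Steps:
$D{\left(c \right)} = -1 - 2 c$
$-355300 + f{\left(D{\left(26 \right)} \right)} = -355300 + \left(285 - \left(-1 - 52\right)\right) = -355300 + \left(285 - -53\right) = -355300 + \left(285 + 53\right) = -355300 + 338 = -354962$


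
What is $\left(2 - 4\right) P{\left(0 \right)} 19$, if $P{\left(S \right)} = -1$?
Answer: $38$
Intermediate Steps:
$\left(2 - 4\right) P{\left(0 \right)} 19 = \left(2 - 4\right) \left(-1\right) 19 = \left(-2\right) \left(-1\right) 19 = 2 \cdot 19 = 38$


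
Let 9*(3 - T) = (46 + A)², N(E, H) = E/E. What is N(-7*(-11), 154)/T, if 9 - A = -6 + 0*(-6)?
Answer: -9/3694 ≈ -0.0024364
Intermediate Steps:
N(E, H) = 1
A = 15 (A = 9 - (-6 + 0*(-6)) = 9 - (-6 + 0) = 9 - 1*(-6) = 9 + 6 = 15)
T = -3694/9 (T = 3 - (46 + 15)²/9 = 3 - ⅑*61² = 3 - ⅑*3721 = 3 - 3721/9 = -3694/9 ≈ -410.44)
N(-7*(-11), 154)/T = 1/(-3694/9) = 1*(-9/3694) = -9/3694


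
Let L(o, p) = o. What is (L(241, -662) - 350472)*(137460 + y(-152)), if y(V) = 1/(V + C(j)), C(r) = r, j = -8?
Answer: -7702840171369/160 ≈ -4.8143e+10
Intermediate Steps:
y(V) = 1/(-8 + V) (y(V) = 1/(V - 8) = 1/(-8 + V))
(L(241, -662) - 350472)*(137460 + y(-152)) = (241 - 350472)*(137460 + 1/(-8 - 152)) = -350231*(137460 + 1/(-160)) = -350231*(137460 - 1/160) = -350231*21993599/160 = -7702840171369/160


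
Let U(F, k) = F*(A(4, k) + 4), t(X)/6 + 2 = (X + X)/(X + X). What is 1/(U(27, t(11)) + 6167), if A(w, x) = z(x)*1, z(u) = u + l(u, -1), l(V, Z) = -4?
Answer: 1/6005 ≈ 0.00016653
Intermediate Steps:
t(X) = -6 (t(X) = -12 + 6*((X + X)/(X + X)) = -12 + 6*((2*X)/((2*X))) = -12 + 6*((2*X)*(1/(2*X))) = -12 + 6*1 = -12 + 6 = -6)
z(u) = -4 + u (z(u) = u - 4 = -4 + u)
A(w, x) = -4 + x (A(w, x) = (-4 + x)*1 = -4 + x)
U(F, k) = F*k (U(F, k) = F*((-4 + k) + 4) = F*k)
1/(U(27, t(11)) + 6167) = 1/(27*(-6) + 6167) = 1/(-162 + 6167) = 1/6005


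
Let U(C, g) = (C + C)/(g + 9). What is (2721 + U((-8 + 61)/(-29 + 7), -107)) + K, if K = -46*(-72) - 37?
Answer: 6463741/1078 ≈ 5996.0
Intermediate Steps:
U(C, g) = 2*C/(9 + g) (U(C, g) = (2*C)/(9 + g) = 2*C/(9 + g))
K = 3275 (K = 3312 - 37 = 3275)
(2721 + U((-8 + 61)/(-29 + 7), -107)) + K = (2721 + 2*((-8 + 61)/(-29 + 7))/(9 - 107)) + 3275 = (2721 + 2*(53/(-22))/(-98)) + 3275 = (2721 + 2*(53*(-1/22))*(-1/98)) + 3275 = (2721 + 2*(-53/22)*(-1/98)) + 3275 = (2721 + 53/1078) + 3275 = 2933291/1078 + 3275 = 6463741/1078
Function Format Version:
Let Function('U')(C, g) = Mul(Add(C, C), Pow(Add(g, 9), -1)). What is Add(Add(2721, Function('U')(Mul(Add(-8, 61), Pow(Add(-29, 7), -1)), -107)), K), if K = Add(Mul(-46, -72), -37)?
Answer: Rational(6463741, 1078) ≈ 5996.0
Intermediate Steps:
Function('U')(C, g) = Mul(2, C, Pow(Add(9, g), -1)) (Function('U')(C, g) = Mul(Mul(2, C), Pow(Add(9, g), -1)) = Mul(2, C, Pow(Add(9, g), -1)))
K = 3275 (K = Add(3312, -37) = 3275)
Add(Add(2721, Function('U')(Mul(Add(-8, 61), Pow(Add(-29, 7), -1)), -107)), K) = Add(Add(2721, Mul(2, Mul(Add(-8, 61), Pow(Add(-29, 7), -1)), Pow(Add(9, -107), -1))), 3275) = Add(Add(2721, Mul(2, Mul(53, Pow(-22, -1)), Pow(-98, -1))), 3275) = Add(Add(2721, Mul(2, Mul(53, Rational(-1, 22)), Rational(-1, 98))), 3275) = Add(Add(2721, Mul(2, Rational(-53, 22), Rational(-1, 98))), 3275) = Add(Add(2721, Rational(53, 1078)), 3275) = Add(Rational(2933291, 1078), 3275) = Rational(6463741, 1078)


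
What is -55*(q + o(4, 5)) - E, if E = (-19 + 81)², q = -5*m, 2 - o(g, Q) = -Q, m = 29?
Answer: 3746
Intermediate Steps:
o(g, Q) = 2 + Q (o(g, Q) = 2 - (-1)*Q = 2 + Q)
q = -145 (q = -5*29 = -145)
E = 3844 (E = 62² = 3844)
-55*(q + o(4, 5)) - E = -55*(-145 + (2 + 5)) - 1*3844 = -55*(-145 + 7) - 3844 = -55*(-138) - 3844 = 7590 - 3844 = 3746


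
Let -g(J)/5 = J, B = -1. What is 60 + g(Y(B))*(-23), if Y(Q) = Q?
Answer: -55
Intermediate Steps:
g(J) = -5*J
60 + g(Y(B))*(-23) = 60 - 5*(-1)*(-23) = 60 + 5*(-23) = 60 - 115 = -55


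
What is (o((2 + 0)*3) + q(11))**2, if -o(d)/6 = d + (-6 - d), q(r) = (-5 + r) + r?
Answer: 2809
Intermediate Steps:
q(r) = -5 + 2*r
o(d) = 36 (o(d) = -6*(d + (-6 - d)) = -6*(-6) = 36)
(o((2 + 0)*3) + q(11))**2 = (36 + (-5 + 2*11))**2 = (36 + (-5 + 22))**2 = (36 + 17)**2 = 53**2 = 2809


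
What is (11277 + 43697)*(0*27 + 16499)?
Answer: 907016026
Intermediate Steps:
(11277 + 43697)*(0*27 + 16499) = 54974*(0 + 16499) = 54974*16499 = 907016026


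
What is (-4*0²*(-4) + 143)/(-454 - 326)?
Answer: -11/60 ≈ -0.18333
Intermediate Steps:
(-4*0²*(-4) + 143)/(-454 - 326) = (-4*0*(-4) + 143)/(-780) = (0*(-4) + 143)*(-1/780) = (0 + 143)*(-1/780) = 143*(-1/780) = -11/60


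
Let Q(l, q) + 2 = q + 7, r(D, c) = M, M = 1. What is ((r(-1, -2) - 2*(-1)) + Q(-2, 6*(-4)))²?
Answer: 256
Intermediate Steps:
r(D, c) = 1
Q(l, q) = 5 + q (Q(l, q) = -2 + (q + 7) = -2 + (7 + q) = 5 + q)
((r(-1, -2) - 2*(-1)) + Q(-2, 6*(-4)))² = ((1 - 2*(-1)) + (5 + 6*(-4)))² = ((1 + 2) + (5 - 24))² = (3 - 19)² = (-16)² = 256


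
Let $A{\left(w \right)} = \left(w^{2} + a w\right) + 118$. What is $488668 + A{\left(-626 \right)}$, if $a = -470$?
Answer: $1174882$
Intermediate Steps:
$A{\left(w \right)} = 118 + w^{2} - 470 w$ ($A{\left(w \right)} = \left(w^{2} - 470 w\right) + 118 = 118 + w^{2} - 470 w$)
$488668 + A{\left(-626 \right)} = 488668 + \left(118 + \left(-626\right)^{2} - -294220\right) = 488668 + \left(118 + 391876 + 294220\right) = 488668 + 686214 = 1174882$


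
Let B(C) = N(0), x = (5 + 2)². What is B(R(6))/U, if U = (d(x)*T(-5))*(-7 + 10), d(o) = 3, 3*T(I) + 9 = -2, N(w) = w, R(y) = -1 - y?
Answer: 0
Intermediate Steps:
T(I) = -11/3 (T(I) = -3 + (⅓)*(-2) = -3 - ⅔ = -11/3)
x = 49 (x = 7² = 49)
U = -33 (U = (3*(-11/3))*(-7 + 10) = -11*3 = -33)
B(C) = 0
B(R(6))/U = 0/(-33) = 0*(-1/33) = 0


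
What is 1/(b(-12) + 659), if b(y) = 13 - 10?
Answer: 1/662 ≈ 0.0015106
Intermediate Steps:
b(y) = 3
1/(b(-12) + 659) = 1/(3 + 659) = 1/662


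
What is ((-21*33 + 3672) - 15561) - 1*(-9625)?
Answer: -2957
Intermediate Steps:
((-21*33 + 3672) - 15561) - 1*(-9625) = ((-693 + 3672) - 15561) + 9625 = (2979 - 15561) + 9625 = -12582 + 9625 = -2957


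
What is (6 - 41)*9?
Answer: -315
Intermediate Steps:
(6 - 41)*9 = -35*9 = -315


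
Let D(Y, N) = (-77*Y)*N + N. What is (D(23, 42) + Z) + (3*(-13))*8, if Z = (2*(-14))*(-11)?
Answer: -74344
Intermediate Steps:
Z = 308 (Z = -28*(-11) = 308)
D(Y, N) = N - 77*N*Y (D(Y, N) = -77*N*Y + N = N - 77*N*Y)
(D(23, 42) + Z) + (3*(-13))*8 = (42*(1 - 77*23) + 308) + (3*(-13))*8 = (42*(1 - 1771) + 308) - 39*8 = (42*(-1770) + 308) - 312 = (-74340 + 308) - 312 = -74032 - 312 = -74344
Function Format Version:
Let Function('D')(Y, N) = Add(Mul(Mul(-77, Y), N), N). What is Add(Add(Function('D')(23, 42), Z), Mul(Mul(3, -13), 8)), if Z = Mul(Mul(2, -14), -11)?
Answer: -74344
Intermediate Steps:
Z = 308 (Z = Mul(-28, -11) = 308)
Function('D')(Y, N) = Add(N, Mul(-77, N, Y)) (Function('D')(Y, N) = Add(Mul(-77, N, Y), N) = Add(N, Mul(-77, N, Y)))
Add(Add(Function('D')(23, 42), Z), Mul(Mul(3, -13), 8)) = Add(Add(Mul(42, Add(1, Mul(-77, 23))), 308), Mul(Mul(3, -13), 8)) = Add(Add(Mul(42, Add(1, -1771)), 308), Mul(-39, 8)) = Add(Add(Mul(42, -1770), 308), -312) = Add(Add(-74340, 308), -312) = Add(-74032, -312) = -74344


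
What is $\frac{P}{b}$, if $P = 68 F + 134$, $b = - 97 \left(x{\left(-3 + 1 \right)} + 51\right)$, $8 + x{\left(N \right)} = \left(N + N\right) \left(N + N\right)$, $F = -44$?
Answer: $\frac{2858}{5723} \approx 0.49939$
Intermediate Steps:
$x{\left(N \right)} = -8 + 4 N^{2}$ ($x{\left(N \right)} = -8 + \left(N + N\right) \left(N + N\right) = -8 + 2 N 2 N = -8 + 4 N^{2}$)
$b = -5723$ ($b = - 97 \left(\left(-8 + 4 \left(-3 + 1\right)^{2}\right) + 51\right) = - 97 \left(\left(-8 + 4 \left(-2\right)^{2}\right) + 51\right) = - 97 \left(\left(-8 + 4 \cdot 4\right) + 51\right) = - 97 \left(\left(-8 + 16\right) + 51\right) = - 97 \left(8 + 51\right) = \left(-97\right) 59 = -5723$)
$P = -2858$ ($P = 68 \left(-44\right) + 134 = -2992 + 134 = -2858$)
$\frac{P}{b} = - \frac{2858}{-5723} = \left(-2858\right) \left(- \frac{1}{5723}\right) = \frac{2858}{5723}$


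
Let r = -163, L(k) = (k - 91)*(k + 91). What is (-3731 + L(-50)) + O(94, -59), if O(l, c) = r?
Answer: -9675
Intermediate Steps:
L(k) = (-91 + k)*(91 + k)
O(l, c) = -163
(-3731 + L(-50)) + O(94, -59) = (-3731 + (-8281 + (-50)²)) - 163 = (-3731 + (-8281 + 2500)) - 163 = (-3731 - 5781) - 163 = -9512 - 163 = -9675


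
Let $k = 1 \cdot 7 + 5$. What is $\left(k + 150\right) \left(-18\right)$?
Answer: $-2916$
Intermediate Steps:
$k = 12$ ($k = 7 + 5 = 12$)
$\left(k + 150\right) \left(-18\right) = \left(12 + 150\right) \left(-18\right) = 162 \left(-18\right) = -2916$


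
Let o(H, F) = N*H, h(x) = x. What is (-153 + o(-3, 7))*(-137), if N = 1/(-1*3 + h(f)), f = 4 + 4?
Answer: 105216/5 ≈ 21043.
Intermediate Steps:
f = 8
N = ⅕ (N = 1/(-1*3 + 8) = 1/(-3 + 8) = 1/5 = ⅕ ≈ 0.20000)
o(H, F) = H/5
(-153 + o(-3, 7))*(-137) = (-153 + (⅕)*(-3))*(-137) = (-153 - ⅗)*(-137) = -768/5*(-137) = 105216/5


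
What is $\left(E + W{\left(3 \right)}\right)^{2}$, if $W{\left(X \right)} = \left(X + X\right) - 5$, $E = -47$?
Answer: $2116$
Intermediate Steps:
$W{\left(X \right)} = -5 + 2 X$ ($W{\left(X \right)} = 2 X - 5 = -5 + 2 X$)
$\left(E + W{\left(3 \right)}\right)^{2} = \left(-47 + \left(-5 + 2 \cdot 3\right)\right)^{2} = \left(-47 + \left(-5 + 6\right)\right)^{2} = \left(-47 + 1\right)^{2} = \left(-46\right)^{2} = 2116$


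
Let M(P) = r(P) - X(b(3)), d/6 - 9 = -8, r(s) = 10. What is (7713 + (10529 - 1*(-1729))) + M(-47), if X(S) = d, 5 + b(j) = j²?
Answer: 19975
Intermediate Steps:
b(j) = -5 + j²
d = 6 (d = 54 + 6*(-8) = 54 - 48 = 6)
X(S) = 6
M(P) = 4 (M(P) = 10 - 1*6 = 10 - 6 = 4)
(7713 + (10529 - 1*(-1729))) + M(-47) = (7713 + (10529 - 1*(-1729))) + 4 = (7713 + (10529 + 1729)) + 4 = (7713 + 12258) + 4 = 19971 + 4 = 19975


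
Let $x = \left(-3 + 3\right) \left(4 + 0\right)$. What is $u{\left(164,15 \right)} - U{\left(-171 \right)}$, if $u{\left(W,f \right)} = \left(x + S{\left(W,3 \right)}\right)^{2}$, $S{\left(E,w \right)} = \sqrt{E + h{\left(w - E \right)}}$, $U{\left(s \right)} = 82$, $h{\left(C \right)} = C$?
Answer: $-79$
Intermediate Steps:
$x = 0$ ($x = 0 \cdot 4 = 0$)
$S{\left(E,w \right)} = \sqrt{w}$ ($S{\left(E,w \right)} = \sqrt{E - \left(E - w\right)} = \sqrt{w}$)
$u{\left(W,f \right)} = 3$ ($u{\left(W,f \right)} = \left(0 + \sqrt{3}\right)^{2} = \left(\sqrt{3}\right)^{2} = 3$)
$u{\left(164,15 \right)} - U{\left(-171 \right)} = 3 - 82 = -79$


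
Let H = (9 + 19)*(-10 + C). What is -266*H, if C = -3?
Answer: 96824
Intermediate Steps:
H = -364 (H = (9 + 19)*(-10 - 3) = 28*(-13) = -364)
-266*H = -266*(-364) = 96824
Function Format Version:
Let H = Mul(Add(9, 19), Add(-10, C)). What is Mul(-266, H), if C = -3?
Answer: 96824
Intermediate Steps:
H = -364 (H = Mul(Add(9, 19), Add(-10, -3)) = Mul(28, -13) = -364)
Mul(-266, H) = Mul(-266, -364) = 96824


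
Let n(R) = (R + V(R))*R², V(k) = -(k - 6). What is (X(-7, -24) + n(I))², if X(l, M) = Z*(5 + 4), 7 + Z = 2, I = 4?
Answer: 2601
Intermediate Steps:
V(k) = 6 - k (V(k) = -(-6 + k) = 6 - k)
Z = -5 (Z = -7 + 2 = -5)
n(R) = 6*R² (n(R) = (R + (6 - R))*R² = 6*R²)
X(l, M) = -45 (X(l, M) = -5*(5 + 4) = -5*9 = -45)
(X(-7, -24) + n(I))² = (-45 + 6*4²)² = (-45 + 6*16)² = (-45 + 96)² = 51² = 2601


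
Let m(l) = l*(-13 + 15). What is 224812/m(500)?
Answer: 56203/250 ≈ 224.81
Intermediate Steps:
m(l) = 2*l (m(l) = l*2 = 2*l)
224812/m(500) = 224812/((2*500)) = 224812/1000 = 224812*(1/1000) = 56203/250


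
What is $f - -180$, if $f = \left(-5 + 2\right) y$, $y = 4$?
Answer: $168$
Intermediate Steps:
$f = -12$ ($f = \left(-5 + 2\right) 4 = \left(-3\right) 4 = -12$)
$f - -180 = -12 - -180 = -12 + 180 = 168$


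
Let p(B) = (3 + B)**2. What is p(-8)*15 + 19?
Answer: 394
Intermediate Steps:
p(-8)*15 + 19 = (3 - 8)**2*15 + 19 = (-5)**2*15 + 19 = 25*15 + 19 = 375 + 19 = 394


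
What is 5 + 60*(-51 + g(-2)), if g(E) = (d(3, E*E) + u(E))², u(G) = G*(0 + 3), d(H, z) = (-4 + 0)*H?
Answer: 16385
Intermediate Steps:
d(H, z) = -4*H
u(G) = 3*G (u(G) = G*3 = 3*G)
g(E) = (-12 + 3*E)² (g(E) = (-4*3 + 3*E)² = (-12 + 3*E)²)
5 + 60*(-51 + g(-2)) = 5 + 60*(-51 + 9*(-4 - 2)²) = 5 + 60*(-51 + 9*(-6)²) = 5 + 60*(-51 + 9*36) = 5 + 60*(-51 + 324) = 5 + 60*273 = 5 + 16380 = 16385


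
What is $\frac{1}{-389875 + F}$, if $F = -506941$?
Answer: $- \frac{1}{896816} \approx -1.1151 \cdot 10^{-6}$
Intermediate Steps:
$\frac{1}{-389875 + F} = \frac{1}{-389875 - 506941} = \frac{1}{-896816} = - \frac{1}{896816}$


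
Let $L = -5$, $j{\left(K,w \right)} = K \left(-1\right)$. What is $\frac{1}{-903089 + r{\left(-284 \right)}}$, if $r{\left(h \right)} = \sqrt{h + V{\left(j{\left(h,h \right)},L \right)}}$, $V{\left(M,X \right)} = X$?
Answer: $- \frac{903089}{815569742210} - \frac{17 i}{815569742210} \approx -1.1073 \cdot 10^{-6} - 2.0844 \cdot 10^{-11} i$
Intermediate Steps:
$j{\left(K,w \right)} = - K$
$r{\left(h \right)} = \sqrt{-5 + h}$ ($r{\left(h \right)} = \sqrt{h - 5} = \sqrt{-5 + h}$)
$\frac{1}{-903089 + r{\left(-284 \right)}} = \frac{1}{-903089 + \sqrt{-5 - 284}} = \frac{1}{-903089 + \sqrt{-289}} = \frac{1}{-903089 + 17 i} = \frac{-903089 - 17 i}{815569742210}$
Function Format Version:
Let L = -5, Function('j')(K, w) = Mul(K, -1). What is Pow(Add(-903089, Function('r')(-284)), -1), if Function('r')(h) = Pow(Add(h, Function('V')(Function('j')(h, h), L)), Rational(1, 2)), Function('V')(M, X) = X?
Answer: Add(Rational(-903089, 815569742210), Mul(Rational(-17, 815569742210), I)) ≈ Add(-1.1073e-6, Mul(-2.0844e-11, I))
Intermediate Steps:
Function('j')(K, w) = Mul(-1, K)
Function('r')(h) = Pow(Add(-5, h), Rational(1, 2)) (Function('r')(h) = Pow(Add(h, -5), Rational(1, 2)) = Pow(Add(-5, h), Rational(1, 2)))
Pow(Add(-903089, Function('r')(-284)), -1) = Pow(Add(-903089, Pow(Add(-5, -284), Rational(1, 2))), -1) = Pow(Add(-903089, Pow(-289, Rational(1, 2))), -1) = Pow(Add(-903089, Mul(17, I)), -1) = Mul(Rational(1, 815569742210), Add(-903089, Mul(-17, I)))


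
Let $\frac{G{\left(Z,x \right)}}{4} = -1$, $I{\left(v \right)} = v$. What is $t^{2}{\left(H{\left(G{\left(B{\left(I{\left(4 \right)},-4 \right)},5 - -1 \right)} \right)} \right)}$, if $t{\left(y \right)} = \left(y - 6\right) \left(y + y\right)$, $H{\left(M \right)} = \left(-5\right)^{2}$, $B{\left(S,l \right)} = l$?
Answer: $902500$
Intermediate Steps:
$G{\left(Z,x \right)} = -4$ ($G{\left(Z,x \right)} = 4 \left(-1\right) = -4$)
$H{\left(M \right)} = 25$
$t{\left(y \right)} = 2 y \left(-6 + y\right)$ ($t{\left(y \right)} = \left(-6 + y\right) 2 y = 2 y \left(-6 + y\right)$)
$t^{2}{\left(H{\left(G{\left(B{\left(I{\left(4 \right)},-4 \right)},5 - -1 \right)} \right)} \right)} = \left(2 \cdot 25 \left(-6 + 25\right)\right)^{2} = \left(2 \cdot 25 \cdot 19\right)^{2} = 950^{2} = 902500$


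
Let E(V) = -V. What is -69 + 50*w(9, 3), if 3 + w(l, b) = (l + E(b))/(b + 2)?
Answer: -159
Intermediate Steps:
w(l, b) = -3 + (l - b)/(2 + b) (w(l, b) = -3 + (l - b)/(b + 2) = -3 + (l - b)/(2 + b))
-69 + 50*w(9, 3) = -69 + 50*((-6 + 9 - 4*3)/(2 + 3)) = -69 + 50*((-6 + 9 - 12)/5) = -69 + 50*((1/5)*(-9)) = -69 + 50*(-9/5) = -69 - 90 = -159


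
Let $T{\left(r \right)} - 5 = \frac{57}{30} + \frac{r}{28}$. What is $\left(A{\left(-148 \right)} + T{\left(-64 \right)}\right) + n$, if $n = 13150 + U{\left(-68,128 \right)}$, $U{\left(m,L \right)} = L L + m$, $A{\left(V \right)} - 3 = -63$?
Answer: $\frac{2058743}{70} \approx 29411.0$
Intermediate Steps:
$A{\left(V \right)} = -60$ ($A{\left(V \right)} = 3 - 63 = -60$)
$U{\left(m,L \right)} = m + L^{2}$ ($U{\left(m,L \right)} = L^{2} + m = m + L^{2}$)
$T{\left(r \right)} = \frac{69}{10} + \frac{r}{28}$ ($T{\left(r \right)} = 5 + \left(\frac{57}{30} + \frac{r}{28}\right) = 5 + \left(57 \cdot \frac{1}{30} + r \frac{1}{28}\right) = 5 + \left(\frac{19}{10} + \frac{r}{28}\right) = \frac{69}{10} + \frac{r}{28}$)
$n = 29466$ ($n = 13150 - \left(68 - 128^{2}\right) = 13150 + \left(-68 + 16384\right) = 13150 + 16316 = 29466$)
$\left(A{\left(-148 \right)} + T{\left(-64 \right)}\right) + n = \left(-60 + \left(\frac{69}{10} + \frac{1}{28} \left(-64\right)\right)\right) + 29466 = \left(-60 + \left(\frac{69}{10} - \frac{16}{7}\right)\right) + 29466 = \left(-60 + \frac{323}{70}\right) + 29466 = - \frac{3877}{70} + 29466 = \frac{2058743}{70}$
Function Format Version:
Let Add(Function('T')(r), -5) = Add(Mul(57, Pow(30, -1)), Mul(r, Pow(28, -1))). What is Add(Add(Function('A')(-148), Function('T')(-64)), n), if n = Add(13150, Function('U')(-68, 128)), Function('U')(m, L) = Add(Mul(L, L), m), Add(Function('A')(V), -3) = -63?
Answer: Rational(2058743, 70) ≈ 29411.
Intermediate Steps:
Function('A')(V) = -60 (Function('A')(V) = Add(3, -63) = -60)
Function('U')(m, L) = Add(m, Pow(L, 2)) (Function('U')(m, L) = Add(Pow(L, 2), m) = Add(m, Pow(L, 2)))
Function('T')(r) = Add(Rational(69, 10), Mul(Rational(1, 28), r)) (Function('T')(r) = Add(5, Add(Mul(57, Pow(30, -1)), Mul(r, Pow(28, -1)))) = Add(5, Add(Mul(57, Rational(1, 30)), Mul(r, Rational(1, 28)))) = Add(5, Add(Rational(19, 10), Mul(Rational(1, 28), r))) = Add(Rational(69, 10), Mul(Rational(1, 28), r)))
n = 29466 (n = Add(13150, Add(-68, Pow(128, 2))) = Add(13150, Add(-68, 16384)) = Add(13150, 16316) = 29466)
Add(Add(Function('A')(-148), Function('T')(-64)), n) = Add(Add(-60, Add(Rational(69, 10), Mul(Rational(1, 28), -64))), 29466) = Add(Add(-60, Add(Rational(69, 10), Rational(-16, 7))), 29466) = Add(Add(-60, Rational(323, 70)), 29466) = Add(Rational(-3877, 70), 29466) = Rational(2058743, 70)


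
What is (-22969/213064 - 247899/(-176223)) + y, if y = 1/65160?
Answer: 16551747269761/12742437536685 ≈ 1.2989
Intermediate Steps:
y = 1/65160 ≈ 1.5347e-5
(-22969/213064 - 247899/(-176223)) + y = (-22969/213064 - 247899/(-176223)) + 1/65160 = (-22969*1/213064 - 247899*(-1/176223)) + 1/65160 = (-22969/213064 + 82633/58741) + 1/65160 = 16256895483/12515592424 + 1/65160 = 16551747269761/12742437536685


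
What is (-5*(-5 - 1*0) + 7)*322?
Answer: 10304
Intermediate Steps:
(-5*(-5 - 1*0) + 7)*322 = (-5*(-5 + 0) + 7)*322 = (-5*(-5) + 7)*322 = (25 + 7)*322 = 32*322 = 10304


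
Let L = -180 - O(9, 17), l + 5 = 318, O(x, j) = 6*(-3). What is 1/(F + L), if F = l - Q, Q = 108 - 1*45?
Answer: 1/88 ≈ 0.011364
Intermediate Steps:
O(x, j) = -18
Q = 63 (Q = 108 - 45 = 63)
l = 313 (l = -5 + 318 = 313)
F = 250 (F = 313 - 1*63 = 313 - 63 = 250)
L = -162 (L = -180 - 1*(-18) = -180 + 18 = -162)
1/(F + L) = 1/(250 - 162) = 1/88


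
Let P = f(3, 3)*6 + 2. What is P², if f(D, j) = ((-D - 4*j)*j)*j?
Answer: 652864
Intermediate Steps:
f(D, j) = j²*(-D - 4*j) (f(D, j) = (j*(-D - 4*j))*j = j²*(-D - 4*j))
P = -808 (P = (3²*(-1*3 - 4*3))*6 + 2 = (9*(-3 - 12))*6 + 2 = (9*(-15))*6 + 2 = -135*6 + 2 = -810 + 2 = -808)
P² = (-808)² = 652864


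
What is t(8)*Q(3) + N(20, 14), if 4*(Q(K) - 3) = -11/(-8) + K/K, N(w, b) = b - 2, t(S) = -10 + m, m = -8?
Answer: -843/16 ≈ -52.688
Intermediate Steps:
t(S) = -18 (t(S) = -10 - 8 = -18)
N(w, b) = -2 + b
Q(K) = 115/32 (Q(K) = 3 + (-11/(-8) + K/K)/4 = 3 + (-11*(-⅛) + 1)/4 = 3 + (11/8 + 1)/4 = 3 + (¼)*(19/8) = 3 + 19/32 = 115/32)
t(8)*Q(3) + N(20, 14) = -18*115/32 + (-2 + 14) = -1035/16 + 12 = -843/16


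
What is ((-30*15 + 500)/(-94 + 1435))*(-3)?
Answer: -50/447 ≈ -0.11186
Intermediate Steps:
((-30*15 + 500)/(-94 + 1435))*(-3) = ((-450 + 500)/1341)*(-3) = (50*(1/1341))*(-3) = (50/1341)*(-3) = -50/447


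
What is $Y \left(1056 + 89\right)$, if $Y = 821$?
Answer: $940045$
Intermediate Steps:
$Y \left(1056 + 89\right) = 821 \left(1056 + 89\right) = 821 \cdot 1145 = 940045$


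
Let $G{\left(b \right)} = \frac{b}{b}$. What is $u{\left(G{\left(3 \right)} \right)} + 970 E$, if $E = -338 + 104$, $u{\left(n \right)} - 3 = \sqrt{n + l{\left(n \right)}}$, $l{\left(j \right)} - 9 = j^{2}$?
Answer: $-226977 + \sqrt{11} \approx -2.2697 \cdot 10^{5}$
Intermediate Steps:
$l{\left(j \right)} = 9 + j^{2}$
$G{\left(b \right)} = 1$
$u{\left(n \right)} = 3 + \sqrt{9 + n + n^{2}}$ ($u{\left(n \right)} = 3 + \sqrt{n + \left(9 + n^{2}\right)} = 3 + \sqrt{9 + n + n^{2}}$)
$E = -234$
$u{\left(G{\left(3 \right)} \right)} + 970 E = \left(3 + \sqrt{9 + 1 + 1^{2}}\right) + 970 \left(-234\right) = \left(3 + \sqrt{9 + 1 + 1}\right) - 226980 = \left(3 + \sqrt{11}\right) - 226980 = -226977 + \sqrt{11}$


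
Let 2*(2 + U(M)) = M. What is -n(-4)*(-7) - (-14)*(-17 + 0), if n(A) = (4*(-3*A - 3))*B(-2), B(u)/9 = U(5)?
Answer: 896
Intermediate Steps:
U(M) = -2 + M/2
B(u) = 9/2 (B(u) = 9*(-2 + (½)*5) = 9*(-2 + 5/2) = 9*(½) = 9/2)
n(A) = -54 - 54*A (n(A) = (4*(-3*A - 3))*(9/2) = (4*(-3 - 3*A))*(9/2) = (-12 - 12*A)*(9/2) = -54 - 54*A)
-n(-4)*(-7) - (-14)*(-17 + 0) = -(-54 - 54*(-4))*(-7) - (-14)*(-17 + 0) = -(-54 + 216)*(-7) - (-14)*(-17) = -1*162*(-7) - 1*238 = -162*(-7) - 238 = 1134 - 238 = 896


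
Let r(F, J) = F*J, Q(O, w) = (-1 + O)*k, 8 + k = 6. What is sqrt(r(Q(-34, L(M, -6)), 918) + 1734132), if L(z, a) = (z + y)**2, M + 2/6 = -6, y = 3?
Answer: 2*sqrt(449598) ≈ 1341.0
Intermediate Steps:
M = -19/3 (M = -1/3 - 6 = -19/3 ≈ -6.3333)
k = -2 (k = -8 + 6 = -2)
L(z, a) = (3 + z)**2 (L(z, a) = (z + 3)**2 = (3 + z)**2)
Q(O, w) = 2 - 2*O (Q(O, w) = (-1 + O)*(-2) = 2 - 2*O)
sqrt(r(Q(-34, L(M, -6)), 918) + 1734132) = sqrt((2 - 2*(-34))*918 + 1734132) = sqrt((2 + 68)*918 + 1734132) = sqrt(70*918 + 1734132) = sqrt(64260 + 1734132) = sqrt(1798392) = 2*sqrt(449598)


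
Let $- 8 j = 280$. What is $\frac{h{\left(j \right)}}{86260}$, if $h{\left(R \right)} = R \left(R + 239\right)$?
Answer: $- \frac{357}{4313} \approx -0.082773$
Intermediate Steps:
$j = -35$ ($j = \left(- \frac{1}{8}\right) 280 = -35$)
$h{\left(R \right)} = R \left(239 + R\right)$
$\frac{h{\left(j \right)}}{86260} = \frac{\left(-35\right) \left(239 - 35\right)}{86260} = \left(-35\right) 204 \cdot \frac{1}{86260} = \left(-7140\right) \frac{1}{86260} = - \frac{357}{4313}$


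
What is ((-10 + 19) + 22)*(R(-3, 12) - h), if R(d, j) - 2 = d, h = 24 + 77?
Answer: -3162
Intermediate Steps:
h = 101
R(d, j) = 2 + d
((-10 + 19) + 22)*(R(-3, 12) - h) = ((-10 + 19) + 22)*((2 - 3) - 1*101) = (9 + 22)*(-1 - 101) = 31*(-102) = -3162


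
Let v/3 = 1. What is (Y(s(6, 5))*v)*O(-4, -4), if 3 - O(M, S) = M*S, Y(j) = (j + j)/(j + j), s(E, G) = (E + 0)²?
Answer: -39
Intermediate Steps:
v = 3 (v = 3*1 = 3)
s(E, G) = E²
Y(j) = 1 (Y(j) = (2*j)/((2*j)) = (2*j)*(1/(2*j)) = 1)
O(M, S) = 3 - M*S
(Y(s(6, 5))*v)*O(-4, -4) = (1*3)*(3 - 1*(-4)*(-4)) = 3*(3 - 16) = 3*(-13) = -39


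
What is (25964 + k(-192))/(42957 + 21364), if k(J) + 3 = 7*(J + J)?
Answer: 23273/64321 ≈ 0.36183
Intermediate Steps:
k(J) = -3 + 14*J (k(J) = -3 + 7*(J + J) = -3 + 7*(2*J) = -3 + 14*J)
(25964 + k(-192))/(42957 + 21364) = (25964 + (-3 + 14*(-192)))/(42957 + 21364) = (25964 + (-3 - 2688))/64321 = (25964 - 2691)*(1/64321) = 23273*(1/64321) = 23273/64321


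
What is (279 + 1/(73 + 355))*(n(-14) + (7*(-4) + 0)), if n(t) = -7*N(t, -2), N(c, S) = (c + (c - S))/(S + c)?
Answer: -37615095/3424 ≈ -10986.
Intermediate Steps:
N(c, S) = (-S + 2*c)/(S + c)
n(t) = -7*(2 + 2*t)/(-2 + t) (n(t) = -7*(-1*(-2) + 2*t)/(-2 + t) = -7*(2 + 2*t)/(-2 + t))
(279 + 1/(73 + 355))*(n(-14) + (7*(-4) + 0)) = (279 + 1/(73 + 355))*(14*(-1 - 1*(-14))/(-2 - 14) + (7*(-4) + 0)) = (279 + 1/428)*(14*(-1 + 14)/(-16) + (-28 + 0)) = (279 + 1/428)*(14*(-1/16)*13 - 28) = 119413*(-91/8 - 28)/428 = (119413/428)*(-315/8) = -37615095/3424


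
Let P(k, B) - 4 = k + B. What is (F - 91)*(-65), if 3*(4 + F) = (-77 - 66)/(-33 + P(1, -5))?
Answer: 54730/9 ≈ 6081.1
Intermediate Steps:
P(k, B) = 4 + B + k (P(k, B) = 4 + (k + B) = 4 + (B + k) = 4 + B + k)
F = -23/9 (F = -4 + ((-77 - 66)/(-33 + (4 - 5 + 1)))/3 = -4 + (-143/(-33 + 0))/3 = -4 + (-143/(-33))/3 = -4 + (-143*(-1/33))/3 = -4 + (1/3)*(13/3) = -4 + 13/9 = -23/9 ≈ -2.5556)
(F - 91)*(-65) = (-23/9 - 91)*(-65) = -842/9*(-65) = 54730/9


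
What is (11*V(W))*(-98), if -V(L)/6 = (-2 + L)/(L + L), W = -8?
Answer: 8085/2 ≈ 4042.5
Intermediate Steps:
V(L) = -3*(-2 + L)/L (V(L) = -6*(-2 + L)/(L + L) = -6*(-2 + L)/(2*L) = -6*(-2 + L)*1/(2*L) = -3*(-2 + L)/L)
(11*V(W))*(-98) = (11*(-3 + 6/(-8)))*(-98) = (11*(-3 + 6*(-⅛)))*(-98) = (11*(-3 - ¾))*(-98) = (11*(-15/4))*(-98) = -165/4*(-98) = 8085/2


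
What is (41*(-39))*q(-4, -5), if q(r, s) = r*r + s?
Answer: -17589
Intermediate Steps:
q(r, s) = s + r² (q(r, s) = r² + s = s + r²)
(41*(-39))*q(-4, -5) = (41*(-39))*(-5 + (-4)²) = -1599*(-5 + 16) = -1599*11 = -17589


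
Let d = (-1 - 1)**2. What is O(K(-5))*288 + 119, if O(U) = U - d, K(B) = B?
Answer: -2473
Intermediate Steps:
d = 4 (d = (-2)**2 = 4)
O(U) = -4 + U (O(U) = U - 1*4 = U - 4 = -4 + U)
O(K(-5))*288 + 119 = (-4 - 5)*288 + 119 = -9*288 + 119 = -2592 + 119 = -2473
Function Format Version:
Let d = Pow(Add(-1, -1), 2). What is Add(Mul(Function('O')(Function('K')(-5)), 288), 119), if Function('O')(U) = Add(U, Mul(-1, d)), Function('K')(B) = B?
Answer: -2473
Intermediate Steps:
d = 4 (d = Pow(-2, 2) = 4)
Function('O')(U) = Add(-4, U) (Function('O')(U) = Add(U, Mul(-1, 4)) = Add(U, -4) = Add(-4, U))
Add(Mul(Function('O')(Function('K')(-5)), 288), 119) = Add(Mul(Add(-4, -5), 288), 119) = Add(Mul(-9, 288), 119) = Add(-2592, 119) = -2473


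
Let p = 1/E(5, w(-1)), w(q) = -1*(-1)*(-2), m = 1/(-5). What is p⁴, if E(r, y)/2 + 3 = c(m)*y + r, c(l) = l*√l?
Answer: 390625/(256*(25 + I*√5)⁴) ≈ 0.0036023 - 0.0013429*I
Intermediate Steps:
m = -⅕ ≈ -0.20000
c(l) = l^(3/2)
w(q) = -2 (w(q) = 1*(-2) = -2)
E(r, y) = -6 + 2*r - 2*I*y*√5/25 (E(r, y) = -6 + 2*((-⅕)^(3/2)*y + r) = -6 + 2*((-I*√5/25)*y + r) = -6 + 2*(-I*y*√5/25 + r) = -6 + 2*(r - I*y*√5/25) = -6 + (2*r - 2*I*y*√5/25) = -6 + 2*r - 2*I*y*√5/25)
p = 1/(4 + 4*I*√5/25) (p = 1/(-6 + 2*5 - 2/25*I*(-2)*√5) = 1/(-6 + 10 + 4*I*√5/25) = 1/(4 + 4*I*√5/25) ≈ 0.24802 - 0.022183*I)
p⁴ = (125/504 - 5*I*√5/504)⁴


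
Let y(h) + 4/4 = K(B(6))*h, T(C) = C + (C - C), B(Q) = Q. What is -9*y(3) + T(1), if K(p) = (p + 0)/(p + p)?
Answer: -7/2 ≈ -3.5000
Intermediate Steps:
K(p) = ½ (K(p) = p/((2*p)) = p*(1/(2*p)) = ½)
T(C) = C (T(C) = C + 0 = C)
y(h) = -1 + h/2
-9*y(3) + T(1) = -9*(-1 + (½)*3) + 1 = -9*(-1 + 3/2) + 1 = -9*½ + 1 = -9/2 + 1 = -7/2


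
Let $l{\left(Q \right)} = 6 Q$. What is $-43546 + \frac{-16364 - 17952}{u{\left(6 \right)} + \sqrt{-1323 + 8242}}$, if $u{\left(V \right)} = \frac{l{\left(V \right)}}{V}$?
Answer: $- \frac{299521222}{6883} - \frac{34316 \sqrt{6919}}{6883} \approx -43931.0$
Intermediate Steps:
$u{\left(V \right)} = 6$ ($u{\left(V \right)} = \frac{6 V}{V} = 6$)
$-43546 + \frac{-16364 - 17952}{u{\left(6 \right)} + \sqrt{-1323 + 8242}} = -43546 + \frac{-16364 - 17952}{6 + \sqrt{-1323 + 8242}} = -43546 - \frac{34316}{6 + \sqrt{6919}}$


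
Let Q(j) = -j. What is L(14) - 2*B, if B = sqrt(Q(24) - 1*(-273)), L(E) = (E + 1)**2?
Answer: 225 - 2*sqrt(249) ≈ 193.44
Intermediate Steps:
L(E) = (1 + E)**2
B = sqrt(249) (B = sqrt(-1*24 - 1*(-273)) = sqrt(-24 + 273) = sqrt(249) ≈ 15.780)
L(14) - 2*B = (1 + 14)**2 - 2*sqrt(249) = 15**2 - 2*sqrt(249) = 225 - 2*sqrt(249)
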